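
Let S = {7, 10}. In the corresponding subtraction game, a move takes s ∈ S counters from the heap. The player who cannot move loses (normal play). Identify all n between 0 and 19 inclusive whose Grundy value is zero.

0, 1, 2, 3, 4, 5, 6, 17, 18, 19

G(0) = 0
G(1) = mex{} = 0
G(2) = mex{} = 0
G(3) = mex{} = 0
G(4) = mex{} = 0
G(5) = mex{} = 0
G(6) = mex{} = 0
G(7) = mex{0} = 1
G(8) = mex{0} = 1
G(9) = mex{0} = 1
G(10) = mex{0,0} = 1
G(11) = mex{0,0} = 1
G(12) = mex{0,0} = 1
G(13) = mex{0,0} = 1
G(14) = mex{1,0} = 2
G(15) = mex{1,0} = 2
G(16) = mex{1,0} = 2
G(17) = mex{1,1} = 0
G(18) = mex{1,1} = 0
G(19) = mex{1,1} = 0
P-positions are exactly the n with G(n) = 0.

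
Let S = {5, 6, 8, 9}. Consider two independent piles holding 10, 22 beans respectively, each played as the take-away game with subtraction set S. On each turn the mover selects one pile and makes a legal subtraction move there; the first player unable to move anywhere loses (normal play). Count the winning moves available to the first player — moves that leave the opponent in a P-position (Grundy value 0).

2

All piles use S = {5, 6, 8, 9}:
n :  0  1  2  3  4  5  6  7  8  9 10 11 12 13 14 15 16 17 18 19 20 21 22
G :  0  0  0  0  0  1  1  1  1  1  2  2  2  2  0  0  0  0  0  1  1  1  1
Pile A: G(10) = 2.
Pile B: G(22) = 1.
Combined Grundy value = 2 ⊕ 1 = 3.
A winning move leaves total XOR = 0, i.e. changes one component's Grundy value g to g ⊕ X where X is the current total.
Pile A: need g' = 2⊕3 = 1. Options: 10−5→G=1, 10−6→G=0, 10−8→G=0, 10−9→G=0. Hits: 1.
Pile B: need g' = 1⊕3 = 2. Options: 22−5→G=0, 22−6→G=0, 22−8→G=0, 22−9→G=2. Hits: 1.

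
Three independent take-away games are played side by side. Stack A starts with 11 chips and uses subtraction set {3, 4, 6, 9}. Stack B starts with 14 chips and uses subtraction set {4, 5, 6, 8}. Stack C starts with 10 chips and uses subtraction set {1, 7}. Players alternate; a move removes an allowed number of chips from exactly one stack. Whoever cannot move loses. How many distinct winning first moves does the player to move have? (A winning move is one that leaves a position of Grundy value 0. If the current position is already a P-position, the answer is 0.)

1

Stack A, S = {3, 4, 6, 9}:
G(0) = 0
G(1) = mex{} = 0
G(2) = mex{} = 0
G(3) = mex{0} = 1
G(4) = mex{0,0} = 1
G(5) = mex{0,0} = 1
G(6) = mex{1,0,0} = 2
G(7) = mex{1,1,0} = 2
G(8) = mex{1,1,0} = 2
G(9) = mex{2,1,1,0} = 3
G(10) = mex{2,2,1,0} = 3
G(11) = mex{2,2,1,0} = 3
G_A(11) = 3.
Stack B, S = {4, 5, 6, 8}:
G(0) = 0
G(1) = mex{} = 0
G(2) = mex{} = 0
G(3) = mex{} = 0
G(4) = mex{0} = 1
G(5) = mex{0,0} = 1
G(6) = mex{0,0,0} = 1
G(7) = mex{0,0,0} = 1
G(8) = mex{1,0,0,0} = 2
G(9) = mex{1,1,0,0} = 2
G(10) = mex{1,1,1,0} = 2
G(11) = mex{1,1,1,0} = 2
G(12) = mex{2,1,1,1} = 0
G(13) = mex{2,2,1,1} = 0
G(14) = mex{2,2,2,1} = 0
G_B(14) = 0.
Stack C, S = {1, 7}:
G(0) = 0
G(1) = mex{0} = 1
G(2) = mex{1} = 0
G(3) = mex{0} = 1
G(4) = mex{1} = 0
G(5) = mex{0} = 1
G(6) = mex{1} = 0
G(7) = mex{0,0} = 1
G(8) = mex{1,1} = 0
G(9) = mex{0,0} = 1
G(10) = mex{1,1} = 0
G_C(10) = 0.
Combined Grundy value = 3 ⊕ 0 ⊕ 0 = 3.
A winning move leaves total XOR = 0, i.e. changes one component's Grundy value g to g ⊕ X where X is the current total.
Stack A: need g' = 3⊕3 = 0. Options: 11−3→G=2, 11−4→G=2, 11−6→G=1, 11−9→G=0. Hits: 1.
Stack B: need g' = 0⊕3 = 3. Options: 14−4→G=2, 14−5→G=2, 14−6→G=2, 14−8→G=1. Hits: 0.
Stack C: need g' = 0⊕3 = 3. Options: 10−1→G=1, 10−7→G=1. Hits: 0.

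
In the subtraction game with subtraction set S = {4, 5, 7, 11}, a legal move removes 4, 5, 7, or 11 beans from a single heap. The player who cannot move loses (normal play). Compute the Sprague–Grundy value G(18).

0

n :  0  1  2  3  4  5  6  7  8  9 10 11 12 13 14 15 16 17 18
G :  0  0  0  0  1  1  1  1  2  2  2  2  3  3  3  0  0  0  0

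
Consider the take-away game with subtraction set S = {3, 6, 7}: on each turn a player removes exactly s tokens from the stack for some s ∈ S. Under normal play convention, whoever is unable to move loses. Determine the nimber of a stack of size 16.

2

n :  0  1  2  3  4  5  6  7  8  9 10 11 12 13 14 15 16
G :  0  0  0  1  1  1  2  2  2  3  0  0  0  1  1  1  2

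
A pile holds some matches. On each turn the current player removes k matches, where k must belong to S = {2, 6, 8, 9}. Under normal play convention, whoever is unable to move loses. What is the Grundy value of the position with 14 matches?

n :  0  1  2  3  4  5  6  7  8  9 10 11 12 13 14
G :  0  0  1  1  0  0  1  1  2  2  3  3  2  2  3

3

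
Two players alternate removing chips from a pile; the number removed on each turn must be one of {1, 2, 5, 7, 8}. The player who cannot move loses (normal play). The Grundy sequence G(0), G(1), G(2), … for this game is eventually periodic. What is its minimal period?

n :  0  1  2  3  4  5  6  7  8  9 10 11 12 13 14
G :  0  1  2  0  1  2  0  1  2  0  1  2  0  1  2
G(n+3) = G(n) holds for n = 0,…,7 (a full window of length max(S) = 8), so the sequence is purely periodic with period 3.

3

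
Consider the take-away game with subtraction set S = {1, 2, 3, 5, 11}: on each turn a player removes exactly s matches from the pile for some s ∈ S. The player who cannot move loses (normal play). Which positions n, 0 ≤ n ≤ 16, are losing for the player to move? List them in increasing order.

0, 4, 8, 12, 16

n :  0  1  2  3  4  5  6  7  8  9 10 11 12 13 14 15 16
G :  0  1  2  3  0  1  2  3  0  1  2  3  0  1  2  3  0
P-positions are exactly the n with G(n) = 0.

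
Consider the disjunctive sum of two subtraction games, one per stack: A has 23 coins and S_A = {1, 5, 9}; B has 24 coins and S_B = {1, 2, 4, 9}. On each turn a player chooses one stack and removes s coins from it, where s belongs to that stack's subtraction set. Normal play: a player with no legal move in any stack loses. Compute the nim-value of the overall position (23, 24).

3

Stack A, S = {1, 5, 9}:
G(0) = 0
G(1) = mex{0} = 1
G(2) = mex{1} = 0
G(3) = mex{0} = 1
G(4) = mex{1} = 0
G(5) = mex{0,0} = 1
G(6) = mex{1,1} = 0
G(7) = mex{0,0} = 1
G(8) = mex{1,1} = 0
G(9) = mex{0,0,0} = 1
G(10) = mex{1,1,1} = 0
G(11) = mex{0,0,0} = 1
G(12) = mex{1,1,1} = 0
G(13) = mex{0,0,0} = 1
G(14) = mex{1,1,1} = 0
G(15) = mex{0,0,0} = 1
G(16) = mex{1,1,1} = 0
G(17) = mex{0,0,0} = 1
G(18) = mex{1,1,1} = 0
G(19) = mex{0,0,0} = 1
G(20) = mex{1,1,1} = 0
G(21) = mex{0,0,0} = 1
G(22) = mex{1,1,1} = 0
G(23) = mex{0,0,0} = 1
G_A(23) = 1.
Stack B, S = {1, 2, 4, 9}:
n :  0  1  2  3  4  5  6  7  8  9 10 11 12 13 14 15 16 17 18 19 20 21 22 23 24
G :  0  1  2  0  1  2  0  1  2  3  4  0  1  2  0  1  2  0  1  2  3  4  0  1  2
G_B(24) = 2.
Combined Grundy value = 1 ⊕ 2 = 3.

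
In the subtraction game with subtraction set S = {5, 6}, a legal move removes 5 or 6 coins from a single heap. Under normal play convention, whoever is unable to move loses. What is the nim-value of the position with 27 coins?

1

n :  0  1  2  3  4  5  6  7  8  9 10 11 12 13 14 15 16 17 18 19 20 21 22 23 24 25 26 27
G :  0  0  0  0  0  1  1  1  1  1  2  0  0  0  0  0  1  1  1  1  1  2  0  0  0  0  0  1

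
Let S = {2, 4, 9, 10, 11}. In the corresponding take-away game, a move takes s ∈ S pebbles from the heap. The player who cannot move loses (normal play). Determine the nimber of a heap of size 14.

G(0) = 0
G(1) = mex{} = 0
G(2) = mex{0} = 1
G(3) = mex{0} = 1
G(4) = mex{1,0} = 2
G(5) = mex{1,0} = 2
G(6) = mex{2,1} = 0
G(7) = mex{2,1} = 0
G(8) = mex{0,2} = 1
G(9) = mex{0,2,0} = 1
G(10) = mex{1,0,0,0} = 2
G(11) = mex{1,0,1,0,0} = 2
G(12) = mex{2,1,1,1,0} = 3
G(13) = mex{2,1,2,1,1} = 0
G(14) = mex{3,2,2,2,1} = 0

0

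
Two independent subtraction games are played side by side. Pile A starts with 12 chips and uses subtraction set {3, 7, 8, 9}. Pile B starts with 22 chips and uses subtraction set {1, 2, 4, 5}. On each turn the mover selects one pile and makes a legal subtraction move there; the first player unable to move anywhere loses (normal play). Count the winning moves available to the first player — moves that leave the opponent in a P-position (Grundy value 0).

6

Pile A, S = {3, 7, 8, 9}:
n :  0  1  2  3  4  5  6  7  8  9 10 11 12
G :  0  0  0  1  1  1  0  2  2  1  3  3  0
G_A(12) = 0.
Pile B, S = {1, 2, 4, 5}:
G(0) = 0
G(1) = mex{0} = 1
G(2) = mex{1,0} = 2
G(3) = mex{2,1} = 0
G(4) = mex{0,2,0} = 1
G(5) = mex{1,0,1,0} = 2
G(6) = mex{2,1,2,1} = 0
G(7) = mex{0,2,0,2} = 1
G(8) = mex{1,0,1,0} = 2
G(9) = mex{2,1,2,1} = 0
G(10) = mex{0,2,0,2} = 1
G(11) = mex{1,0,1,0} = 2
G(12) = mex{2,1,2,1} = 0
G(13) = mex{0,2,0,2} = 1
G(14) = mex{1,0,1,0} = 2
G(15) = mex{2,1,2,1} = 0
G(16) = mex{0,2,0,2} = 1
G(17) = mex{1,0,1,0} = 2
G(18) = mex{2,1,2,1} = 0
G(19) = mex{0,2,0,2} = 1
G(20) = mex{1,0,1,0} = 2
G(21) = mex{2,1,2,1} = 0
G(22) = mex{0,2,0,2} = 1
G_B(22) = 1.
Combined Grundy value = 0 ⊕ 1 = 1.
A winning move leaves total XOR = 0, i.e. changes one component's Grundy value g to g ⊕ X where X is the current total.
Pile A: need g' = 0⊕1 = 1. Options: 12−3→G=1, 12−7→G=1, 12−8→G=1, 12−9→G=1. Hits: 4.
Pile B: need g' = 1⊕1 = 0. Options: 22−1→G=0, 22−2→G=2, 22−4→G=0, 22−5→G=2. Hits: 2.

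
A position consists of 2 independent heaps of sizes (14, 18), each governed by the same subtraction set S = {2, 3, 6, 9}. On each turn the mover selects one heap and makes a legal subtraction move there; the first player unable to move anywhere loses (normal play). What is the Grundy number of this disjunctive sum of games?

All heaps use S = {2, 3, 6, 9}:
G(0) = 0
G(1) = mex{} = 0
G(2) = mex{0} = 1
G(3) = mex{0,0} = 1
G(4) = mex{1,0} = 2
G(5) = mex{1,1} = 0
G(6) = mex{2,1,0} = 3
G(7) = mex{0,2,0} = 1
G(8) = mex{3,0,1} = 2
G(9) = mex{1,3,1,0} = 2
G(10) = mex{2,1,2,0} = 3
G(11) = mex{2,2,0,1} = 3
G(12) = mex{3,2,3,1} = 0
G(13) = mex{3,3,1,2} = 0
G(14) = mex{0,3,2,0} = 1
G(15) = mex{0,0,2,3} = 1
G(16) = mex{1,0,3,1} = 2
G(17) = mex{1,1,3,2} = 0
G(18) = mex{2,1,0,2} = 3
Heap A: G(14) = 1.
Heap B: G(18) = 3.
Combined Grundy value = 1 ⊕ 3 = 2.

2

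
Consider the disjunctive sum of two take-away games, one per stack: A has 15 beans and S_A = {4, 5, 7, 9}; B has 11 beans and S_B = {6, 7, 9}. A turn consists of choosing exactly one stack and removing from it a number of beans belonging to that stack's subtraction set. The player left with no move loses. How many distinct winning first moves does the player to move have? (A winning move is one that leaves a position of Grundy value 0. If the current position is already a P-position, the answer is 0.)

Stack A, S = {4, 5, 7, 9}:
n :  0  1  2  3  4  5  6  7  8  9 10 11 12 13 14 15
G :  0  0  0  0  1  1  1  1  2  2  2  2  3  0  0  0
G_A(15) = 0.
Stack B, S = {6, 7, 9}:
n :  0  1  2  3  4  5  6  7  8  9 10 11
G :  0  0  0  0  0  0  1  1  1  1  1  1
G_B(11) = 1.
Combined Grundy value = 0 ⊕ 1 = 1.
A winning move leaves total XOR = 0, i.e. changes one component's Grundy value g to g ⊕ X where X is the current total.
Stack A: need g' = 0⊕1 = 1. Options: 15−4→G=2, 15−5→G=2, 15−7→G=2, 15−9→G=1. Hits: 1.
Stack B: need g' = 1⊕1 = 0. Options: 11−6→G=0, 11−7→G=0, 11−9→G=0. Hits: 3.

4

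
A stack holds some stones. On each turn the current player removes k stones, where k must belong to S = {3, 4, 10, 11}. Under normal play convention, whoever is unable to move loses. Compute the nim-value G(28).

0

G(0) = 0
G(1) = mex{} = 0
G(2) = mex{} = 0
G(3) = mex{0} = 1
G(4) = mex{0,0} = 1
G(5) = mex{0,0} = 1
G(6) = mex{1,0} = 2
G(7) = mex{1,1} = 0
G(8) = mex{1,1} = 0
G(9) = mex{2,1} = 0
G(10) = mex{0,2,0} = 1
G(11) = mex{0,0,0,0} = 1
G(12) = mex{0,0,0,0} = 1
G(13) = mex{1,0,1,0} = 2
G(14) = mex{1,1,1,1} = 0
G(15) = mex{1,1,1,1} = 0
G(16) = mex{2,1,2,1} = 0
G(17) = mex{0,2,0,2} = 1
G(18) = mex{0,0,0,0} = 1
G(19) = mex{0,0,0,0} = 1
G(20) = mex{1,0,1,0} = 2
G(21) = mex{1,1,1,1} = 0
G(22) = mex{1,1,1,1} = 0
G(23) = mex{2,1,2,1} = 0
G(24) = mex{0,2,0,2} = 1
G(25) = mex{0,0,0,0} = 1
G(26) = mex{0,0,0,0} = 1
G(27) = mex{1,0,1,0} = 2
G(28) = mex{1,1,1,1} = 0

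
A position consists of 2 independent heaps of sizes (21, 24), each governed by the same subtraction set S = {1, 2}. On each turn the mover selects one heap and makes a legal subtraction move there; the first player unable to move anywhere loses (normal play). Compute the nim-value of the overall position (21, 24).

0

All heaps use S = {1, 2}:
G(0) = 0
G(1) = mex{0} = 1
G(2) = mex{1,0} = 2
G(3) = mex{2,1} = 0
G(4) = mex{0,2} = 1
G(5) = mex{1,0} = 2
G(6) = mex{2,1} = 0
G(7) = mex{0,2} = 1
G(8) = mex{1,0} = 2
G(9) = mex{2,1} = 0
G(10) = mex{0,2} = 1
G(11) = mex{1,0} = 2
G(12) = mex{2,1} = 0
G(13) = mex{0,2} = 1
G(14) = mex{1,0} = 2
G(15) = mex{2,1} = 0
G(16) = mex{0,2} = 1
G(17) = mex{1,0} = 2
G(18) = mex{2,1} = 0
G(19) = mex{0,2} = 1
G(20) = mex{1,0} = 2
G(21) = mex{2,1} = 0
G(22) = mex{0,2} = 1
G(23) = mex{1,0} = 2
G(24) = mex{2,1} = 0
Heap A: G(21) = 0.
Heap B: G(24) = 0.
Combined Grundy value = 0 ⊕ 0 = 0.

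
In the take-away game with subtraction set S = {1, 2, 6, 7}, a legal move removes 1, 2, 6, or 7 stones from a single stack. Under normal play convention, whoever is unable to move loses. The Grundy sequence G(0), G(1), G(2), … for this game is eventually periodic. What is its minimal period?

G(0) = 0
G(1) = mex{0} = 1
G(2) = mex{1,0} = 2
G(3) = mex{2,1} = 0
G(4) = mex{0,2} = 1
G(5) = mex{1,0} = 2
G(6) = mex{2,1,0} = 3
G(7) = mex{3,2,1,0} = 4
G(8) = mex{4,3,2,1} = 0
G(9) = mex{0,4,0,2} = 1
G(10) = mex{1,0,1,0} = 2
G(11) = mex{2,1,2,1} = 0
G(12) = mex{0,2,3,2} = 1
G(13) = mex{1,0,4,3} = 2
G(14) = mex{2,1,0,4} = 3
G(15) = mex{3,2,1,0} = 4
G(16) = mex{4,3,2,1} = 0
G(17) = mex{0,4,0,2} = 1
G(n+8) = G(n) holds for n = 0,…,6 (a full window of length max(S) = 7), so the sequence is purely periodic with period 8.

8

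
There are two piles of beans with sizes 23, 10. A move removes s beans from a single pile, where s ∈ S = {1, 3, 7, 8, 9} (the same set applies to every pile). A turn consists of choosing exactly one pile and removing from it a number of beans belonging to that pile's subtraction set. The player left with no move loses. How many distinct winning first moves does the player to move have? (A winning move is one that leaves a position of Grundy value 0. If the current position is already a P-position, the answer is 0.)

4

All piles use S = {1, 3, 7, 8, 9}:
n :  0  1  2  3  4  5  6  7  8  9 10 11 12 13 14 15 16 17 18 19 20 21 22 23
G :  0  1  0  1  0  1  0  1  2  3  2  3  2  3  2  3  0  1  0  1  0  1  0  1
Pile A: G(23) = 1.
Pile B: G(10) = 2.
Combined Grundy value = 1 ⊕ 2 = 3.
A winning move leaves total XOR = 0, i.e. changes one component's Grundy value g to g ⊕ X where X is the current total.
Pile A: need g' = 1⊕3 = 2. Options: 23−1→G=0, 23−3→G=0, 23−7→G=0, 23−8→G=3, 23−9→G=2. Hits: 1.
Pile B: need g' = 2⊕3 = 1. Options: 10−1→G=3, 10−3→G=1, 10−7→G=1, 10−8→G=0, 10−9→G=1. Hits: 3.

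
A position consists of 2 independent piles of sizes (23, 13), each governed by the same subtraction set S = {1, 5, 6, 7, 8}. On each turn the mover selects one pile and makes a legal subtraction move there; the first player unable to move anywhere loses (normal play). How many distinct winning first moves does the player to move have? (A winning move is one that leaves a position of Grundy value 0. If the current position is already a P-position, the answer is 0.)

All piles use S = {1, 5, 6, 7, 8}:
n :  0  1  2  3  4  5  6  7  8  9 10 11 12 13 14 15 16 17 18 19 20 21 22 23
G :  0  1  0  1  0  1  2  3  2  3  2  3  4  0  1  0  1  0  1  2  3  2  3  2
Pile A: G(23) = 2.
Pile B: G(13) = 0.
Combined Grundy value = 2 ⊕ 0 = 2.
A winning move leaves total XOR = 0, i.e. changes one component's Grundy value g to g ⊕ X where X is the current total.
Pile A: need g' = 2⊕2 = 0. Options: 23−1→G=3, 23−5→G=1, 23−6→G=0, 23−7→G=1, 23−8→G=0. Hits: 2.
Pile B: need g' = 0⊕2 = 2. Options: 13−1→G=4, 13−5→G=2, 13−6→G=3, 13−7→G=2, 13−8→G=1. Hits: 2.

4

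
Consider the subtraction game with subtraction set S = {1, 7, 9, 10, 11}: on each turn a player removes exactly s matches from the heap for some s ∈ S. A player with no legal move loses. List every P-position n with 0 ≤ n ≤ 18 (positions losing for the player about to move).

G(0) = 0
G(1) = mex{0} = 1
G(2) = mex{1} = 0
G(3) = mex{0} = 1
G(4) = mex{1} = 0
G(5) = mex{0} = 1
G(6) = mex{1} = 0
G(7) = mex{0,0} = 1
G(8) = mex{1,1} = 0
G(9) = mex{0,0,0} = 1
G(10) = mex{1,1,1,0} = 2
G(11) = mex{2,0,0,1,0} = 3
G(12) = mex{3,1,1,0,1} = 2
G(13) = mex{2,0,0,1,0} = 3
G(14) = mex{3,1,1,0,1} = 2
G(15) = mex{2,0,0,1,0} = 3
G(16) = mex{3,1,1,0,1} = 2
G(17) = mex{2,2,0,1,0} = 3
G(18) = mex{3,3,1,0,1} = 2
P-positions are exactly the n with G(n) = 0.

0, 2, 4, 6, 8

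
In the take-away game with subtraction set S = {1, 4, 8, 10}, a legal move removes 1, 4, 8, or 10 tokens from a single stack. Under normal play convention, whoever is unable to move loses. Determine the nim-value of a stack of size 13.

n :  0  1  2  3  4  5  6  7  8  9 10 11 12 13
G :  0  1  0  1  2  0  1  0  1  2  3  2  3  4

4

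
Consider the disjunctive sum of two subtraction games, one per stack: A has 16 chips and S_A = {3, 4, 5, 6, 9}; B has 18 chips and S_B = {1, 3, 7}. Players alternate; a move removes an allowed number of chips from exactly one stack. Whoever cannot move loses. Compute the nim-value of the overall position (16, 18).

Stack A, S = {3, 4, 5, 6, 9}:
G(0) = 0
G(1) = mex{} = 0
G(2) = mex{} = 0
G(3) = mex{0} = 1
G(4) = mex{0,0} = 1
G(5) = mex{0,0,0} = 1
G(6) = mex{1,0,0,0} = 2
G(7) = mex{1,1,0,0} = 2
G(8) = mex{1,1,1,0} = 2
G(9) = mex{2,1,1,1,0} = 3
G(10) = mex{2,2,1,1,0} = 3
G(11) = mex{2,2,2,1,0} = 3
G(12) = mex{3,2,2,2,1} = 0
G(13) = mex{3,3,2,2,1} = 0
G(14) = mex{3,3,3,2,1} = 0
G(15) = mex{0,3,3,3,2} = 1
G(16) = mex{0,0,3,3,2} = 1
G_A(16) = 1.
Stack B, S = {1, 3, 7}:
n :  0  1  2  3  4  5  6  7  8  9 10 11 12 13 14 15 16 17 18
G :  0  1  0  1  0  1  0  1  0  1  0  1  0  1  0  1  0  1  0
G_B(18) = 0.
Combined Grundy value = 1 ⊕ 0 = 1.

1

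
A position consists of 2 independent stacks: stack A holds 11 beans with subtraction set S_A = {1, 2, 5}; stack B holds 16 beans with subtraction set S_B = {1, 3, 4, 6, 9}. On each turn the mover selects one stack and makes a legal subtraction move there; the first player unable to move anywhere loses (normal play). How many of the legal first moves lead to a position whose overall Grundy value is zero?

Stack A, S = {1, 2, 5}:
G(0) = 0
G(1) = mex{0} = 1
G(2) = mex{1,0} = 2
G(3) = mex{2,1} = 0
G(4) = mex{0,2} = 1
G(5) = mex{1,0,0} = 2
G(6) = mex{2,1,1} = 0
G(7) = mex{0,2,2} = 1
G(8) = mex{1,0,0} = 2
G(9) = mex{2,1,1} = 0
G(10) = mex{0,2,2} = 1
G(11) = mex{1,0,0} = 2
G_A(11) = 2.
Stack B, S = {1, 3, 4, 6, 9}:
n :  0  1  2  3  4  5  6  7  8  9 10 11 12 13 14 15 16
G :  0  1  0  1  2  3  2  0  1  4  3  2  0  1  0  1  2
G_B(16) = 2.
Combined Grundy value = 2 ⊕ 2 = 0.
A winning move leaves total XOR = 0, i.e. changes one component's Grundy value g to g ⊕ X where X is the current total.
Stack A: target g' = 2⊕0 = 2, but every legal move changes the Grundy value (mex property), so 0 moves.
Stack B: target g' = 2⊕0 = 2, but every legal move changes the Grundy value (mex property), so 0 moves.

0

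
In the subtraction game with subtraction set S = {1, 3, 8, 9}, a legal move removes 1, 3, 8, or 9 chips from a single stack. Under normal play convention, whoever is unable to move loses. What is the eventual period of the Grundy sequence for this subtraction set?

16

n :  0  1  2  3  4  5  6  7  8  9 10 11 12 13 14 15 16 17 18 19 20 21 22 23 24 25 26 27 28 29 30 31 32 33
G :  0  1  0  1  0  1  0  1  2  3  2  3  2  3  2  3  0  1  0  1  0  1  0  1  2  3  2  3  2  3  2  3  0  1
G(n+16) = G(n) holds for n = 0,…,8 (a full window of length max(S) = 9), so the sequence is purely periodic with period 16.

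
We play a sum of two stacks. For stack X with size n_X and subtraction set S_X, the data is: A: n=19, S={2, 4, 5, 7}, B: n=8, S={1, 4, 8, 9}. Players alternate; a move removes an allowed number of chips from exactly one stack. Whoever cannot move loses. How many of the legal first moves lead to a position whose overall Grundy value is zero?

Stack A, S = {2, 4, 5, 7}:
n :  0  1  2  3  4  5  6  7  8  9 10 11 12 13 14 15 16 17 18 19
G :  0  0  1  1  2  2  3  3  4  0  0  1  1  2  2  3  3  4  0  0
G_A(19) = 0.
Stack B, S = {1, 4, 8, 9}:
n : 0 1 2 3 4 5 6 7 8
G : 0 1 0 1 2 0 1 0 1
G_B(8) = 1.
Combined Grundy value = 0 ⊕ 1 = 1.
A winning move leaves total XOR = 0, i.e. changes one component's Grundy value g to g ⊕ X where X is the current total.
Stack A: need g' = 0⊕1 = 1. Options: 19−2→G=4, 19−4→G=3, 19−5→G=2, 19−7→G=1. Hits: 1.
Stack B: need g' = 1⊕1 = 0. Options: 8−1→G=0, 8−4→G=2, 8−8→G=0. Hits: 2.

3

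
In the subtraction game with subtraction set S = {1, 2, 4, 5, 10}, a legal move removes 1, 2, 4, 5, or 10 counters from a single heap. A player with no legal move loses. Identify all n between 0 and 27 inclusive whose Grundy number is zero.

G(0) = 0
G(1) = mex{0} = 1
G(2) = mex{1,0} = 2
G(3) = mex{2,1} = 0
G(4) = mex{0,2,0} = 1
G(5) = mex{1,0,1,0} = 2
G(6) = mex{2,1,2,1} = 0
G(7) = mex{0,2,0,2} = 1
G(8) = mex{1,0,1,0} = 2
G(9) = mex{2,1,2,1} = 0
G(10) = mex{0,2,0,2,0} = 1
G(11) = mex{1,0,1,0,1} = 2
G(12) = mex{2,1,2,1,2} = 0
G(13) = mex{0,2,0,2,0} = 1
G(14) = mex{1,0,1,0,1} = 2
G(15) = mex{2,1,2,1,2} = 0
G(16) = mex{0,2,0,2,0} = 1
G(17) = mex{1,0,1,0,1} = 2
G(18) = mex{2,1,2,1,2} = 0
G(19) = mex{0,2,0,2,0} = 1
G(20) = mex{1,0,1,0,1} = 2
G(21) = mex{2,1,2,1,2} = 0
G(22) = mex{0,2,0,2,0} = 1
G(23) = mex{1,0,1,0,1} = 2
G(24) = mex{2,1,2,1,2} = 0
G(25) = mex{0,2,0,2,0} = 1
G(26) = mex{1,0,1,0,1} = 2
G(27) = mex{2,1,2,1,2} = 0
P-positions are exactly the n with G(n) = 0.

0, 3, 6, 9, 12, 15, 18, 21, 24, 27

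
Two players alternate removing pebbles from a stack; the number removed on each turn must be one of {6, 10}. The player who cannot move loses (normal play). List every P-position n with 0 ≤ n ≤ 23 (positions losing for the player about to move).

0, 1, 2, 3, 4, 5, 16, 17, 18, 19, 20, 21

n :  0  1  2  3  4  5  6  7  8  9 10 11 12 13 14 15 16 17 18 19 20 21 22 23
G :  0  0  0  0  0  0  1  1  1  1  1  1  2  2  2  2  0  0  0  0  0  0  1  1
P-positions are exactly the n with G(n) = 0.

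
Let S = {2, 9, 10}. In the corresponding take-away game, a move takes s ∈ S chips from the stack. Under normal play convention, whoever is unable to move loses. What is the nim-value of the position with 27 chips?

0

n :  0  1  2  3  4  5  6  7  8  9 10 11 12 13 14 15 16 17 18 19 20 21 22 23 24 25 26 27
G :  0  0  1  1  0  0  1  1  0  2  1  3  0  2  1  3  0  2  1  0  0  1  1  0  0  1  1  0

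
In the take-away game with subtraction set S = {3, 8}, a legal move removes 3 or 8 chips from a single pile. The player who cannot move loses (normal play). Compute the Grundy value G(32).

n :  0  1  2  3  4  5  6  7  8  9 10 11 12 13 14 15 16 17 18 19 20 21 22 23 24 25 26 27 28 29 30 31 32
G :  0  0  0  1  1  1  0  0  2  1  1  0  0  0  1  1  1  0  0  2  1  1  0  0  0  1  1  1  0  0  2  1  1

1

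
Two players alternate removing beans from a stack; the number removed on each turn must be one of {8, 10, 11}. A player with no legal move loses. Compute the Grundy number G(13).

n :  0  1  2  3  4  5  6  7  8  9 10 11 12 13
G :  0  0  0  0  0  0  0  0  1  1  1  1  1  1

1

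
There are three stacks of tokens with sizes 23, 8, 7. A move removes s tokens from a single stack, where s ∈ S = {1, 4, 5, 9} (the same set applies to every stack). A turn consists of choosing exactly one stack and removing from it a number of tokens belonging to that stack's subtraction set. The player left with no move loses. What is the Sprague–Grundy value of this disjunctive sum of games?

All stacks use S = {1, 4, 5, 9}:
n :  0  1  2  3  4  5  6  7  8  9 10 11 12 13 14 15 16 17 18 19 20 21 22 23
G :  0  1  0  1  2  3  2  3  0  1  0  1  2  3  2  3  0  1  0  1  2  3  2  3
Stack A: G(23) = 3.
Stack B: G(8) = 0.
Stack C: G(7) = 3.
Combined Grundy value = 3 ⊕ 0 ⊕ 3 = 0.

0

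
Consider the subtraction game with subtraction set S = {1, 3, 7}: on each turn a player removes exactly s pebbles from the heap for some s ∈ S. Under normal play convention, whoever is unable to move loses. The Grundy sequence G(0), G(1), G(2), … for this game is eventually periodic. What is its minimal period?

n :  0  1  2  3  4  5  6  7  8  9 10 11 12 13 14
G :  0  1  0  1  0  1  0  1  0  1  0  1  0  1  0
G(n+2) = G(n) holds for n = 0,…,6 (a full window of length max(S) = 7), so the sequence is purely periodic with period 2.

2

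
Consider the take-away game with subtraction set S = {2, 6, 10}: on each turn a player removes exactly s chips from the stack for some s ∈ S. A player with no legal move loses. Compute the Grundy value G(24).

0

G(0) = 0
G(1) = mex{} = 0
G(2) = mex{0} = 1
G(3) = mex{0} = 1
G(4) = mex{1} = 0
G(5) = mex{1} = 0
G(6) = mex{0,0} = 1
G(7) = mex{0,0} = 1
G(8) = mex{1,1} = 0
G(9) = mex{1,1} = 0
G(10) = mex{0,0,0} = 1
G(11) = mex{0,0,0} = 1
G(12) = mex{1,1,1} = 0
G(13) = mex{1,1,1} = 0
G(14) = mex{0,0,0} = 1
G(15) = mex{0,0,0} = 1
G(16) = mex{1,1,1} = 0
G(17) = mex{1,1,1} = 0
G(18) = mex{0,0,0} = 1
G(19) = mex{0,0,0} = 1
G(20) = mex{1,1,1} = 0
G(21) = mex{1,1,1} = 0
G(22) = mex{0,0,0} = 1
G(23) = mex{0,0,0} = 1
G(24) = mex{1,1,1} = 0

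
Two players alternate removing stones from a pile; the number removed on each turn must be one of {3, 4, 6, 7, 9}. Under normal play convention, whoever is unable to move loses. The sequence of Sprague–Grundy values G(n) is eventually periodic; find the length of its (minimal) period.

12

G(0) = 0
G(1) = mex{} = 0
G(2) = mex{} = 0
G(3) = mex{0} = 1
G(4) = mex{0,0} = 1
G(5) = mex{0,0} = 1
G(6) = mex{1,0,0} = 2
G(7) = mex{1,1,0,0} = 2
G(8) = mex{1,1,0,0} = 2
G(9) = mex{2,1,1,0,0} = 3
G(10) = mex{2,2,1,1,0} = 3
G(11) = mex{2,2,1,1,0} = 3
G(12) = mex{3,2,2,1,1} = 0
G(13) = mex{3,3,2,2,1} = 0
G(14) = mex{3,3,2,2,1} = 0
G(15) = mex{0,3,3,2,2} = 1
G(16) = mex{0,0,3,3,2} = 1
G(17) = mex{0,0,3,3,2} = 1
G(18) = mex{1,0,0,3,3} = 2
G(19) = mex{1,1,0,0,3} = 2
G(20) = mex{1,1,0,0,3} = 2
G(21) = mex{2,1,1,0,0} = 3
G(22) = mex{2,2,1,1,0} = 3
G(23) = mex{2,2,1,1,0} = 3
G(24) = mex{3,2,2,1,1} = 0
G(25) = mex{3,3,2,2,1} = 0
G(n+12) = G(n) holds for n = 0,…,8 (a full window of length max(S) = 9), so the sequence is purely periodic with period 12.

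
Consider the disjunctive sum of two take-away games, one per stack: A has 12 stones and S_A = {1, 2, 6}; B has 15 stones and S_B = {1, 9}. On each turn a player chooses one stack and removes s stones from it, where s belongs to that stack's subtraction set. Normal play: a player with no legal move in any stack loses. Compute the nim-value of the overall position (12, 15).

3

Stack A, S = {1, 2, 6}:
G(0) = 0
G(1) = mex{0} = 1
G(2) = mex{1,0} = 2
G(3) = mex{2,1} = 0
G(4) = mex{0,2} = 1
G(5) = mex{1,0} = 2
G(6) = mex{2,1,0} = 3
G(7) = mex{3,2,1} = 0
G(8) = mex{0,3,2} = 1
G(9) = mex{1,0,0} = 2
G(10) = mex{2,1,1} = 0
G(11) = mex{0,2,2} = 1
G(12) = mex{1,0,3} = 2
G_A(12) = 2.
Stack B, S = {1, 9}:
n :  0  1  2  3  4  5  6  7  8  9 10 11 12 13 14 15
G :  0  1  0  1  0  1  0  1  0  1  0  1  0  1  0  1
G_B(15) = 1.
Combined Grundy value = 2 ⊕ 1 = 3.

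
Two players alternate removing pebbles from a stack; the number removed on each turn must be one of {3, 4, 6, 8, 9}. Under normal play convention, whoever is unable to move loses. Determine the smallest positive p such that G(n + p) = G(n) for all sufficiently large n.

G(0) = 0
G(1) = mex{} = 0
G(2) = mex{} = 0
G(3) = mex{0} = 1
G(4) = mex{0,0} = 1
G(5) = mex{0,0} = 1
G(6) = mex{1,0,0} = 2
G(7) = mex{1,1,0} = 2
G(8) = mex{1,1,0,0} = 2
G(9) = mex{2,1,1,0,0} = 3
G(10) = mex{2,2,1,0,0} = 3
G(11) = mex{2,2,1,1,0} = 3
G(12) = mex{3,2,2,1,1} = 0
G(13) = mex{3,3,2,1,1} = 0
G(14) = mex{3,3,2,2,1} = 0
G(15) = mex{0,3,3,2,2} = 1
G(16) = mex{0,0,3,2,2} = 1
G(17) = mex{0,0,3,3,2} = 1
G(18) = mex{1,0,0,3,3} = 2
G(19) = mex{1,1,0,3,3} = 2
G(20) = mex{1,1,0,0,3} = 2
G(21) = mex{2,1,1,0,0} = 3
G(22) = mex{2,2,1,0,0} = 3
G(23) = mex{2,2,1,1,0} = 3
G(24) = mex{3,2,2,1,1} = 0
G(25) = mex{3,3,2,1,1} = 0
G(n+12) = G(n) holds for n = 0,…,8 (a full window of length max(S) = 9), so the sequence is purely periodic with period 12.

12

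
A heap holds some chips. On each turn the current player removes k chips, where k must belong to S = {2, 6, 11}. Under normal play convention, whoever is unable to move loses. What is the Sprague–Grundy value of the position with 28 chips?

n :  0  1  2  3  4  5  6  7  8  9 10 11 12 13 14 15 16 17 18 19 20 21 22 23 24 25 26 27 28
G :  0  0  1  1  0  0  1  1  0  0  1  1  2  0  3  1  2  0  0  1  1  0  0  1  1  0  0  1  1

1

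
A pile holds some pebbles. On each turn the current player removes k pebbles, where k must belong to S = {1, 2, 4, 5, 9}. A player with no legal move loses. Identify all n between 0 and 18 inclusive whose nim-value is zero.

0, 3, 6, 13, 16

n :  0  1  2  3  4  5  6  7  8  9 10 11 12 13 14 15 16 17 18
G :  0  1  2  0  1  2  0  1  2  3  4  5  3  0  1  2  0  1  2
P-positions are exactly the n with G(n) = 0.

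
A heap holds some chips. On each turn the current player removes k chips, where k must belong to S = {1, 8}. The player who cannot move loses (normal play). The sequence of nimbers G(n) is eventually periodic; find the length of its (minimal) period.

9

n :  0  1  2  3  4  5  6  7  8  9 10 11 12 13 14 15 16 17 18 19
G :  0  1  0  1  0  1  0  1  2  0  1  0  1  0  1  0  1  2  0  1
G(n+9) = G(n) holds for n = 0,…,7 (a full window of length max(S) = 8), so the sequence is purely periodic with period 9.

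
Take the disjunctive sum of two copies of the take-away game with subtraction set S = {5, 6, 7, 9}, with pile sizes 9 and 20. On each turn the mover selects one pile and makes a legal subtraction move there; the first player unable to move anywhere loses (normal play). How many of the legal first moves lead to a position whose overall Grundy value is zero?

All piles use S = {5, 6, 7, 9}:
n :  0  1  2  3  4  5  6  7  8  9 10 11 12 13 14 15 16 17 18 19 20
G :  0  0  0  0  0  1  1  1  1  1  2  2  2  2  0  0  0  0  0  1  1
Pile A: G(9) = 1.
Pile B: G(20) = 1.
Combined Grundy value = 1 ⊕ 1 = 0.
A winning move leaves total XOR = 0, i.e. changes one component's Grundy value g to g ⊕ X where X is the current total.
Pile A: target g' = 1⊕0 = 1, but every legal move changes the Grundy value (mex property), so 0 moves.
Pile B: target g' = 1⊕0 = 1, but every legal move changes the Grundy value (mex property), so 0 moves.

0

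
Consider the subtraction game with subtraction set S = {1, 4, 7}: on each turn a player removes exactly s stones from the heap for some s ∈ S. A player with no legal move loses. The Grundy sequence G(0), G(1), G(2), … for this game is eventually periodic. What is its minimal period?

G(0) = 0
G(1) = mex{0} = 1
G(2) = mex{1} = 0
G(3) = mex{0} = 1
G(4) = mex{1,0} = 2
G(5) = mex{2,1} = 0
G(6) = mex{0,0} = 1
G(7) = mex{1,1,0} = 2
G(8) = mex{2,2,1} = 0
G(9) = mex{0,0,0} = 1
G(10) = mex{1,1,1} = 0
G(11) = mex{0,2,2} = 1
G(12) = mex{1,0,0} = 2
G(13) = mex{2,1,1} = 0
G(14) = mex{0,0,2} = 1
G(15) = mex{1,1,0} = 2
G(16) = mex{2,2,1} = 0
G(17) = mex{0,0,0} = 1
G(n+8) = G(n) holds for n = 0,…,6 (a full window of length max(S) = 7), so the sequence is purely periodic with period 8.

8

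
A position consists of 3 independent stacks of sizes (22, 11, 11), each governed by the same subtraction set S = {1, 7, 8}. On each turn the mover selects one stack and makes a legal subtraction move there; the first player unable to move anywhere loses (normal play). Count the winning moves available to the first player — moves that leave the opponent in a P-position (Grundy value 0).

All stacks use S = {1, 7, 8}:
n :  0  1  2  3  4  5  6  7  8  9 10 11 12 13 14 15 16 17 18 19 20 21 22
G :  0  1  0  1  0  1  0  1  2  3  2  3  2  3  2  0  1  0  1  0  1  0  1
Stack A: G(22) = 1.
Stack B: G(11) = 3.
Stack C: G(11) = 3.
Combined Grundy value = 1 ⊕ 3 ⊕ 3 = 1.
A winning move leaves total XOR = 0, i.e. changes one component's Grundy value g to g ⊕ X where X is the current total.
Stack A: need g' = 1⊕1 = 0. Options: 22−1→G=0, 22−7→G=0, 22−8→G=2. Hits: 2.
Stack B: need g' = 3⊕1 = 2. Options: 11−1→G=2, 11−7→G=0, 11−8→G=1. Hits: 1.
Stack C: need g' = 3⊕1 = 2. Options: 11−1→G=2, 11−7→G=0, 11−8→G=1. Hits: 1.

4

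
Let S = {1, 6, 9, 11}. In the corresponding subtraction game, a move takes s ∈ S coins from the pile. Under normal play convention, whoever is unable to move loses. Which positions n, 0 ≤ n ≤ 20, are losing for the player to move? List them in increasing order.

G(0) = 0
G(1) = mex{0} = 1
G(2) = mex{1} = 0
G(3) = mex{0} = 1
G(4) = mex{1} = 0
G(5) = mex{0} = 1
G(6) = mex{1,0} = 2
G(7) = mex{2,1} = 0
G(8) = mex{0,0} = 1
G(9) = mex{1,1,0} = 2
G(10) = mex{2,0,1} = 3
G(11) = mex{3,1,0,0} = 2
G(12) = mex{2,2,1,1} = 0
G(13) = mex{0,0,0,0} = 1
G(14) = mex{1,1,1,1} = 0
G(15) = mex{0,2,2,0} = 1
G(16) = mex{1,3,0,1} = 2
G(17) = mex{2,2,1,2} = 0
G(18) = mex{0,0,2,0} = 1
G(19) = mex{1,1,3,1} = 0
G(20) = mex{0,0,2,2} = 1
P-positions are exactly the n with G(n) = 0.

0, 2, 4, 7, 12, 14, 17, 19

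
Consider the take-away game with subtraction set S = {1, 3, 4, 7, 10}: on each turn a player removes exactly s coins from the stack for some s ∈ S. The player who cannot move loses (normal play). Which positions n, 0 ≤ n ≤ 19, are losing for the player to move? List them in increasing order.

0, 2, 8, 13, 19

n :  0  1  2  3  4  5  6  7  8  9 10 11 12 13 14 15 16 17 18 19
G :  0  1  0  1  2  3  2  3  0  1  4  5  2  0  1  4  3  2  3  0
P-positions are exactly the n with G(n) = 0.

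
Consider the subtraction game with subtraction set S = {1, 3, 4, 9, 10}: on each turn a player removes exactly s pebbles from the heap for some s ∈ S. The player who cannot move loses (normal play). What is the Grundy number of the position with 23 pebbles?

3

n :  0  1  2  3  4  5  6  7  8  9 10 11 12 13 14 15 16 17 18 19 20 21 22 23
G :  0  1  0  1  2  3  2  0  1  4  3  2  3  0  1  0  1  2  3  2  0  1  4  3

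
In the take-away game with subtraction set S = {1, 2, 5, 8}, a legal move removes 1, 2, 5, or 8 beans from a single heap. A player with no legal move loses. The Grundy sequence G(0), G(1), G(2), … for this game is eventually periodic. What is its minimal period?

n :  0  1  2  3  4  5  6  7  8  9 10 11 12 13 14
G :  0  1  2  0  1  2  0  1  2  0  1  2  0  1  2
G(n+3) = G(n) holds for n = 0,…,7 (a full window of length max(S) = 8), so the sequence is purely periodic with period 3.

3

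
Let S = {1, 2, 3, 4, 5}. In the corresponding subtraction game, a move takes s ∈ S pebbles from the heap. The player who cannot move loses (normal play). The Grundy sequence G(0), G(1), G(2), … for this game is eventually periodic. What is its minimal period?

6

n :  0  1  2  3  4  5  6  7  8  9 10 11 12 13 14
G :  0  1  2  3  4  5  0  1  2  3  4  5  0  1  2
G(n+6) = G(n) holds for n = 0,…,4 (a full window of length max(S) = 5), so the sequence is purely periodic with period 6.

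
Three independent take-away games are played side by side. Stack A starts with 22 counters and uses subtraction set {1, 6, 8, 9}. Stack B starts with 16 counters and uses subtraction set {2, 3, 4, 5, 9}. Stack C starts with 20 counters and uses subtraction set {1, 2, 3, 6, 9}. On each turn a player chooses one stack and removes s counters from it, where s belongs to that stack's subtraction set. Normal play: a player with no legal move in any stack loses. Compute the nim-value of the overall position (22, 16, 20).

0

Stack A, S = {1, 6, 8, 9}:
n :  0  1  2  3  4  5  6  7  8  9 10 11 12 13 14 15 16 17 18 19 20 21 22
G :  0  1  0  1  0  1  2  0  1  2  3  2  3  2  0  1  2  0  1  0  1  0  1
G_A(22) = 1.
Stack B, S = {2, 3, 4, 5, 9}:
n :  0  1  2  3  4  5  6  7  8  9 10 11 12 13 14 15 16
G :  0  0  1  1  2  2  3  0  0  1  1  2  2  3  0  0  1
G_B(16) = 1.
Stack C, S = {1, 2, 3, 6, 9}:
G(0) = 0
G(1) = mex{0} = 1
G(2) = mex{1,0} = 2
G(3) = mex{2,1,0} = 3
G(4) = mex{3,2,1} = 0
G(5) = mex{0,3,2} = 1
G(6) = mex{1,0,3,0} = 2
G(7) = mex{2,1,0,1} = 3
G(8) = mex{3,2,1,2} = 0
G(9) = mex{0,3,2,3,0} = 1
G(10) = mex{1,0,3,0,1} = 2
G(11) = mex{2,1,0,1,2} = 3
G(12) = mex{3,2,1,2,3} = 0
G(13) = mex{0,3,2,3,0} = 1
G(14) = mex{1,0,3,0,1} = 2
G(15) = mex{2,1,0,1,2} = 3
G(16) = mex{3,2,1,2,3} = 0
G(17) = mex{0,3,2,3,0} = 1
G(18) = mex{1,0,3,0,1} = 2
G(19) = mex{2,1,0,1,2} = 3
G(20) = mex{3,2,1,2,3} = 0
G_C(20) = 0.
Combined Grundy value = 1 ⊕ 1 ⊕ 0 = 0.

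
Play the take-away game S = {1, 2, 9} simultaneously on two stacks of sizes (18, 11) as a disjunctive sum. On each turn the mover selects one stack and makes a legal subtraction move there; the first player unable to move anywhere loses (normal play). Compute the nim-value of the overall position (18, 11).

3

All stacks use S = {1, 2, 9}:
n :  0  1  2  3  4  5  6  7  8  9 10 11 12 13 14 15 16 17 18
G :  0  1  2  0  1  2  0  1  2  3  0  1  2  0  1  2  0  1  2
Stack A: G(18) = 2.
Stack B: G(11) = 1.
Combined Grundy value = 2 ⊕ 1 = 3.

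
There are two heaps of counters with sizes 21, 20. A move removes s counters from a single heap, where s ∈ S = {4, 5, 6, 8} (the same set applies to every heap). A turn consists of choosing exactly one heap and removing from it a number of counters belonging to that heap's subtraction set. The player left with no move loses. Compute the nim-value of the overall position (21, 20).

0

All heaps use S = {4, 5, 6, 8}:
G(0) = 0
G(1) = mex{} = 0
G(2) = mex{} = 0
G(3) = mex{} = 0
G(4) = mex{0} = 1
G(5) = mex{0,0} = 1
G(6) = mex{0,0,0} = 1
G(7) = mex{0,0,0} = 1
G(8) = mex{1,0,0,0} = 2
G(9) = mex{1,1,0,0} = 2
G(10) = mex{1,1,1,0} = 2
G(11) = mex{1,1,1,0} = 2
G(12) = mex{2,1,1,1} = 0
G(13) = mex{2,2,1,1} = 0
G(14) = mex{2,2,2,1} = 0
G(15) = mex{2,2,2,1} = 0
G(16) = mex{0,2,2,2} = 1
G(17) = mex{0,0,2,2} = 1
G(18) = mex{0,0,0,2} = 1
G(19) = mex{0,0,0,2} = 1
G(20) = mex{1,0,0,0} = 2
G(21) = mex{1,1,0,0} = 2
Heap A: G(21) = 2.
Heap B: G(20) = 2.
Combined Grundy value = 2 ⊕ 2 = 0.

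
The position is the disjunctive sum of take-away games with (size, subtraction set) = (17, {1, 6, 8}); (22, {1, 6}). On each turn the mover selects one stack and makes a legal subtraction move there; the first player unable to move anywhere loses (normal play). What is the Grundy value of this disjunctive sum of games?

0

Stack A, S = {1, 6, 8}:
n :  0  1  2  3  4  5  6  7  8  9 10 11 12 13 14 15 16 17
G :  0  1  0  1  0  1  2  0  1  0  1  0  1  2  0  1  0  1
G_A(17) = 1.
Stack B, S = {1, 6}:
G(0) = 0
G(1) = mex{0} = 1
G(2) = mex{1} = 0
G(3) = mex{0} = 1
G(4) = mex{1} = 0
G(5) = mex{0} = 1
G(6) = mex{1,0} = 2
G(7) = mex{2,1} = 0
G(8) = mex{0,0} = 1
G(9) = mex{1,1} = 0
G(10) = mex{0,0} = 1
G(11) = mex{1,1} = 0
G(12) = mex{0,2} = 1
G(13) = mex{1,0} = 2
G(14) = mex{2,1} = 0
G(15) = mex{0,0} = 1
G(16) = mex{1,1} = 0
G(17) = mex{0,0} = 1
G(18) = mex{1,1} = 0
G(19) = mex{0,2} = 1
G(20) = mex{1,0} = 2
G(21) = mex{2,1} = 0
G(22) = mex{0,0} = 1
G_B(22) = 1.
Combined Grundy value = 1 ⊕ 1 = 0.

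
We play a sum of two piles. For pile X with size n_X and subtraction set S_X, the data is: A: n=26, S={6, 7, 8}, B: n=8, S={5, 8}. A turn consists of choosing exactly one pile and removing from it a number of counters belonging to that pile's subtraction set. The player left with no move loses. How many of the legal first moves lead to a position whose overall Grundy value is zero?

Pile A, S = {6, 7, 8}:
n :  0  1  2  3  4  5  6  7  8  9 10 11 12 13 14 15 16 17 18 19 20 21 22 23 24 25 26
G :  0  0  0  0  0  0  1  1  1  1  1  1  2  2  0  0  0  0  0  0  1  1  1  1  1  1  2
G_A(26) = 2.
Pile B, S = {5, 8}:
G(0) = 0
G(1) = mex{} = 0
G(2) = mex{} = 0
G(3) = mex{} = 0
G(4) = mex{} = 0
G(5) = mex{0} = 1
G(6) = mex{0} = 1
G(7) = mex{0} = 1
G(8) = mex{0,0} = 1
G_B(8) = 1.
Combined Grundy value = 2 ⊕ 1 = 3.
A winning move leaves total XOR = 0, i.e. changes one component's Grundy value g to g ⊕ X where X is the current total.
Pile A: need g' = 2⊕3 = 1. Options: 26−6→G=1, 26−7→G=0, 26−8→G=0. Hits: 1.
Pile B: need g' = 1⊕3 = 2. Options: 8−5→G=0, 8−8→G=0. Hits: 0.

1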